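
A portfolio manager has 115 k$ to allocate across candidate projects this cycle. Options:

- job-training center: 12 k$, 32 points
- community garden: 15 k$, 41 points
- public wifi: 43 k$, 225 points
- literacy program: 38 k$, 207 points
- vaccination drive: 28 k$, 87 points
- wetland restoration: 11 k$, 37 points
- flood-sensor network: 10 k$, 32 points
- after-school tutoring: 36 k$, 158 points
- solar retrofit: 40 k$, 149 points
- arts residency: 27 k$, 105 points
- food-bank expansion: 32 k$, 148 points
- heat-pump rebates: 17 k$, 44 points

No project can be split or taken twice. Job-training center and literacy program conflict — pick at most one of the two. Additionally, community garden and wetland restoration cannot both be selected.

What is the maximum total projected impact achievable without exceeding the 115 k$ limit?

580

Ranking by ratio (projected impact/k$): literacy program 5.45, public wifi 5.23, food-bank expansion 4.62.
Public wifi + literacy program + food-bank expansion uses 113 of the 115 k$ and totals 580.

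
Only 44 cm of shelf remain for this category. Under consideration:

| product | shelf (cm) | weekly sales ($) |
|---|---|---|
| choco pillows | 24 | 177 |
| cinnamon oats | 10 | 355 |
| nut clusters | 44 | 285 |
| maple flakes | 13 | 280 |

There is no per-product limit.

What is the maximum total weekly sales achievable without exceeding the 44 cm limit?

1420

Best packing: 4×cinnamon oats — 40 cm, 1420 total.
Nothing else within 44 cm beats 1420.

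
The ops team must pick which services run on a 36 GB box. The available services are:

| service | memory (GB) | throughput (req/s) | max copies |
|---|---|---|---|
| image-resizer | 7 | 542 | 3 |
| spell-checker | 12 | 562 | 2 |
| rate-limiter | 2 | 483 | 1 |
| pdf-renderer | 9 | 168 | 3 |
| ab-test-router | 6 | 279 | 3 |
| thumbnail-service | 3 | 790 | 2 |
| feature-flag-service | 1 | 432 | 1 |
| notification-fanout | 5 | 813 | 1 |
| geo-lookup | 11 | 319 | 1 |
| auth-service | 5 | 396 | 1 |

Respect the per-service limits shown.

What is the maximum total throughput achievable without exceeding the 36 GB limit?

4934

Density check — feature-flag-service 432.00, thumbnail-service 263.33, rate-limiter 241.50 are the best per GB.
Greedy by ratio would take 2×image-resizer + rate-limiter + 2×thumbnail-service + feature-flag-service + notification-fanout + auth-service: 33 GB used, total 4788.
The 5 GB tied up in auth-service is better spent on image-resizer — total rises to 4934 (35 GB).
Every other selection either busts 36 GB or exceeds an availability limit or fails to beat 4934.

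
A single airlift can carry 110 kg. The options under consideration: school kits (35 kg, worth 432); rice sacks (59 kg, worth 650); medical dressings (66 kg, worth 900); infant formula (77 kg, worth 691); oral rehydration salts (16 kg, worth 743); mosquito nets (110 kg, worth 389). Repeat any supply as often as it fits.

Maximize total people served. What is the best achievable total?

The ratio ordering already packs tightly: 6×oral rehydration salts, 96 kg, 4458.
Nothing else within 110 kg beats 4458.

4458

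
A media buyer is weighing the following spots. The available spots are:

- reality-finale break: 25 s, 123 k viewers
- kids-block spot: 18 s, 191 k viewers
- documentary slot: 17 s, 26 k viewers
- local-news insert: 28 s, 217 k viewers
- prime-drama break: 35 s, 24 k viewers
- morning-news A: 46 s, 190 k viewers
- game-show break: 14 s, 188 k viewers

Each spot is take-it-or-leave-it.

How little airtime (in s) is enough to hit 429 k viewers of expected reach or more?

Need the lightest bundle worth ≥ 429.
Taking reality-finale break + kids-block spot + game-show break gives 502 (≥ 429) for 57 s.
Any bundle with less than 57 s falls short of 429.

57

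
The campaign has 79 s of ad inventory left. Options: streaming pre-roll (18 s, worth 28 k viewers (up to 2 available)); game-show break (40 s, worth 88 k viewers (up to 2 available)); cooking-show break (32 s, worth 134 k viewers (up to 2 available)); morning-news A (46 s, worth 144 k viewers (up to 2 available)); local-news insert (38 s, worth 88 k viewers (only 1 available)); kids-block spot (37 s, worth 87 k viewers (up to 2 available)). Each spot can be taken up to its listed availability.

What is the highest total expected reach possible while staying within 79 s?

278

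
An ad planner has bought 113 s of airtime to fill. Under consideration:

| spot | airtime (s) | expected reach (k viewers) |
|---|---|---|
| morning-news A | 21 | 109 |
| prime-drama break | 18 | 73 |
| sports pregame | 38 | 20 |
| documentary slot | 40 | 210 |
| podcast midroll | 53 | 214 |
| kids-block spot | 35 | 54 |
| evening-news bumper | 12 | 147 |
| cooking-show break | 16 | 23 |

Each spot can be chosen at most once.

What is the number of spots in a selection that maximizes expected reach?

3

Optimal total is 571.
One optimal bundle: documentary slot + podcast midroll + evening-news bumper (105 s).
Every optimal selection uses 3 spots.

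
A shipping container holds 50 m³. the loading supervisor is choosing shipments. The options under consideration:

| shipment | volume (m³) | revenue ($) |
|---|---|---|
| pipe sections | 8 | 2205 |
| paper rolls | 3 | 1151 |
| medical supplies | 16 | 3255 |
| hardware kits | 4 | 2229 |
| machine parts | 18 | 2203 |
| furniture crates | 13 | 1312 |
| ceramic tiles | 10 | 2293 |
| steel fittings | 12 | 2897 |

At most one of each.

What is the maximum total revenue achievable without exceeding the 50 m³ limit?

12879

Taking the top-ratio shipments first gives pipe sections + paper rolls + hardware kits + furniture crates + ceramic tiles + steel fittings for 12087 (50 m³).
The 16 m³ tied up in paper rolls and furniture crates is better spent on medical supplies — total rises to 12879 (50 m³).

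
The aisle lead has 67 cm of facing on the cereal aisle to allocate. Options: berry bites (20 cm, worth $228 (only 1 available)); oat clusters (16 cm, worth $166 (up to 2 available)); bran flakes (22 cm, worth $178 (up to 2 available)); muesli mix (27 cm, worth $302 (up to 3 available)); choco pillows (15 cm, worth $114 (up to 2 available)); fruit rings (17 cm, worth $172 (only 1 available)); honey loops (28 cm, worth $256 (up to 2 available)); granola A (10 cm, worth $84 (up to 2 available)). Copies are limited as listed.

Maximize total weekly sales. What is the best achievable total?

702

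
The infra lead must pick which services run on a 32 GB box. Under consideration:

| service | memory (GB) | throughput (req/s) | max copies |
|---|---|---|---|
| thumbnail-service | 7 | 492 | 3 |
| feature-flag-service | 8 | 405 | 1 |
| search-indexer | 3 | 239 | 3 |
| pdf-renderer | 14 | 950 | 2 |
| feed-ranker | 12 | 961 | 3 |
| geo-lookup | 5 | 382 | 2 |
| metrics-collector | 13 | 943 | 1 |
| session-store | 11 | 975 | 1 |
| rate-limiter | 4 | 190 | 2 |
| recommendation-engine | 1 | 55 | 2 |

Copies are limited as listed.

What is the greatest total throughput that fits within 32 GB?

2653

Best packing: 3×search-indexer + feed-ranker + session-store — 32 GB, 2653 total.
Nothing else within 32 GB beats 2653.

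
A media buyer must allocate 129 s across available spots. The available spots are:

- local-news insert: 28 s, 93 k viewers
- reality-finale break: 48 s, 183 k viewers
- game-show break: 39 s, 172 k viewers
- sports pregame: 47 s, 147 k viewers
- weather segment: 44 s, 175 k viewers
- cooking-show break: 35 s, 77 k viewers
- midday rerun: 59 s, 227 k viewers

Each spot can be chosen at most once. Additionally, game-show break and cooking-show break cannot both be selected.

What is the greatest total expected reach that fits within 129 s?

A density-first pass picks local-news insert + game-show break + weather segment — 440 at 111 s.
The 44 s tied up in weather segment is better spent on midday rerun — total rises to 492 (126 s).

492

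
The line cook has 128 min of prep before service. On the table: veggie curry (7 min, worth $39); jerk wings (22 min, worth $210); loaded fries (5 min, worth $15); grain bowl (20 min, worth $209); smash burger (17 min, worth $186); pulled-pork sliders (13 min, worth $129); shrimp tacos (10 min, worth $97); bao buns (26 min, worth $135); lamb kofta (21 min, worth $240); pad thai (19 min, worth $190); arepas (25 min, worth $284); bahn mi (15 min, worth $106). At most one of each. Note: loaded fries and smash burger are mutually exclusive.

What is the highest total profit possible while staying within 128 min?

1355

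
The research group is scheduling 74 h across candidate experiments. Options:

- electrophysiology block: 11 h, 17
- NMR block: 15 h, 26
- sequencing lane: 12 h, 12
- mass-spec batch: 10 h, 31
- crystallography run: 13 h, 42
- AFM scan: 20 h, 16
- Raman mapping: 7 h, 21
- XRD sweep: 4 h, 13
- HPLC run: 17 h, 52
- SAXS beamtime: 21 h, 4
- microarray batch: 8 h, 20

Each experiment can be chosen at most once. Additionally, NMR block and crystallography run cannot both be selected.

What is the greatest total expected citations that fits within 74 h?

196

Electrophysiology block + mass-spec batch + crystallography run + Raman mapping + XRD sweep + HPLC run + microarray batch uses 70 of the 74 h and totals 196.
Every other selection either busts 74 h or breaks a pairing rule or fails to beat 196.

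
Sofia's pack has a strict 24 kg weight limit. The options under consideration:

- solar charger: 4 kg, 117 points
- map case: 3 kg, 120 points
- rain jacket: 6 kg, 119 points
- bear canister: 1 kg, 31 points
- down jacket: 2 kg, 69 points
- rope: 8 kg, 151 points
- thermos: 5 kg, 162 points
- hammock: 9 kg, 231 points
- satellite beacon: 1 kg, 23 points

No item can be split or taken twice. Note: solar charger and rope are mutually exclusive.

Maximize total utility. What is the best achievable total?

730

The ratio ordering already packs tightly: solar charger + map case + bear canister + down jacket + thermos + hammock, 24 kg, 730.
An exhaustive check of the 512 subsets confirms 730.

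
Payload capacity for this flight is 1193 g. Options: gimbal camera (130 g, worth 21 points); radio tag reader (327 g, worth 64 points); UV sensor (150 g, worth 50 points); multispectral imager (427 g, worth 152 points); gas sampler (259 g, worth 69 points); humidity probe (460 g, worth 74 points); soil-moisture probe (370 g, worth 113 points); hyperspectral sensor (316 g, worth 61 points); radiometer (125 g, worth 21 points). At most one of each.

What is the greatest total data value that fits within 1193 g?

355

Filling by ratio: UV sensor + multispectral imager + soil-moisture probe + radiometer for 336, with 121 g left unused.
Replace UV sensor and radiometer with gimbal camera + gas sampler: the trade gains 19 net, giving 355 at 1186 g.
The spare 7 g is too small for any remaining sensor, and no exchange beats 355.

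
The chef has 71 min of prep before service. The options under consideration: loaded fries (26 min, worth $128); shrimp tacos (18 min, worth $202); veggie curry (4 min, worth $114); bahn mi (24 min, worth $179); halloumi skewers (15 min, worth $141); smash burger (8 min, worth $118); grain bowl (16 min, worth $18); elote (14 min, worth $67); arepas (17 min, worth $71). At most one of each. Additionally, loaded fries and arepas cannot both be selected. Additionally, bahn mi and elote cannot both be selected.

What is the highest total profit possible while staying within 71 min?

754

The ratio ordering already packs tightly: shrimp tacos + veggie curry + bahn mi + halloumi skewers + smash burger, 69 min, 754.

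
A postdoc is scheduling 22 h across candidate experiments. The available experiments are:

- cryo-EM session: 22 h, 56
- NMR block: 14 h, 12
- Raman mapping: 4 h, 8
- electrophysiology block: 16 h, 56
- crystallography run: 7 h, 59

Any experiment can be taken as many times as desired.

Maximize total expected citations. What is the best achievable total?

Taking 3×crystallography run: 21 h used, 177 in expected citations.

177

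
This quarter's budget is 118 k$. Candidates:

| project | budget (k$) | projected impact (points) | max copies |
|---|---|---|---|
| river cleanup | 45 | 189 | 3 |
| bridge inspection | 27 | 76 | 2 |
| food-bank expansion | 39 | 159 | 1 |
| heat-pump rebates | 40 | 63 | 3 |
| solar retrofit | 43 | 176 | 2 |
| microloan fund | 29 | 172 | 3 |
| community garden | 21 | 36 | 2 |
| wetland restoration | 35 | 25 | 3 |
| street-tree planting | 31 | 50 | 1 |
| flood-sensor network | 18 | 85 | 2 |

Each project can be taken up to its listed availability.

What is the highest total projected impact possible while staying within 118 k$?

Ranking by ratio (projected impact/k$): microloan fund 5.93, flood-sensor network 4.72, river cleanup 4.20.
Taking 3×microloan fund + flood-sensor network: 105 k$ used, 601 in projected impact.

601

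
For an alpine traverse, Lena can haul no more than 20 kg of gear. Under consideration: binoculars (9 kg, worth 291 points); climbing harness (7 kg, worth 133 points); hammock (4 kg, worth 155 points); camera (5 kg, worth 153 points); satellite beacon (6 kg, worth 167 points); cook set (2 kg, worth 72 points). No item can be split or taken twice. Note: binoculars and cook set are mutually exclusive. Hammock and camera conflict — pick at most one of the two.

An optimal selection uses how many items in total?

3

Best achievable utility is 613.
For example binoculars + hammock + satellite beacon achieves it, using 19 kg.
Any selection reaching 613 contains exactly 3 items.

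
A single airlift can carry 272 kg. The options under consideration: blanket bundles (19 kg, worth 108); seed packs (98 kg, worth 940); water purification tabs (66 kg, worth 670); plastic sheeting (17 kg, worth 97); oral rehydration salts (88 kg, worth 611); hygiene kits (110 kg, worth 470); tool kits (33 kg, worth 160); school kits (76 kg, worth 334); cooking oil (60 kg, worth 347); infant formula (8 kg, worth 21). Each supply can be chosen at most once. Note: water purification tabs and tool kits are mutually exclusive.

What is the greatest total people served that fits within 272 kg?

2329

Taking the top-ratio supplies first gives seed packs + water purification tabs + plastic sheeting + oral rehydration salts for 2318 (269 kg).
Replace plastic sheeting with blanket bundles: the trade gains 11 net, giving 2329 at 271 kg.
That's the maximum — no feasible swap from here does better than 2329.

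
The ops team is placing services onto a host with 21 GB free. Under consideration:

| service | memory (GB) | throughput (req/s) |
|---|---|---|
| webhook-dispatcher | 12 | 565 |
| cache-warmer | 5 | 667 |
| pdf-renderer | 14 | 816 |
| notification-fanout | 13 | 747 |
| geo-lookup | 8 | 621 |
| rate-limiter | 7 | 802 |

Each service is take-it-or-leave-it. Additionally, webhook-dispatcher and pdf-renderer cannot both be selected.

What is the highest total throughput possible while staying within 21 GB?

The ratio ordering already packs tightly: cache-warmer + geo-lookup + rate-limiter, 20 GB, 2090.

2090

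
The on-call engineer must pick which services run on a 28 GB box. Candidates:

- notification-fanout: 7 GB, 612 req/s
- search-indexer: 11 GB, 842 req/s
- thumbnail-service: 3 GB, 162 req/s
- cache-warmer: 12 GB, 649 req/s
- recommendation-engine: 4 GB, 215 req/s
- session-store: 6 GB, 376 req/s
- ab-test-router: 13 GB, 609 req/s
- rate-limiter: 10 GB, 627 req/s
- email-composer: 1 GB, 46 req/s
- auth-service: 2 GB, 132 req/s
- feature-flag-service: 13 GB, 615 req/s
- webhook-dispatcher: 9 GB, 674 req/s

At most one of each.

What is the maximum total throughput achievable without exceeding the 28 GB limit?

2174

Taking notification-fanout + search-indexer + email-composer + webhook-dispatcher: 28 GB used, 2174 in throughput.
Nothing else within 28 GB beats 2174.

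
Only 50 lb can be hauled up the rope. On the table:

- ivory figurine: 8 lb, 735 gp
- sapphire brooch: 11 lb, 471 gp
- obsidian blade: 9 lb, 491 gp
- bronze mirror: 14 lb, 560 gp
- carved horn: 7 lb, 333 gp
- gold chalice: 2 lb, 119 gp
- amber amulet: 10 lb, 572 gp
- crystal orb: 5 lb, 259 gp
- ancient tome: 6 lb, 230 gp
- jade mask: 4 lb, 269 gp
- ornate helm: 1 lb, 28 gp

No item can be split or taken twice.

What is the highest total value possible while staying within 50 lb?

2944

Filling by ratio: ivory figurine + obsidian blade + carved horn + gold chalice + amber amulet + crystal orb + jade mask + ornate helm for 2806, with 4 lb left unused.
Dropping carved horn frees 7 lb; slotting in sapphire brooch (11 lb) lifts the total to 2944 at 50 lb.
No other feasible combination exceeds 2944.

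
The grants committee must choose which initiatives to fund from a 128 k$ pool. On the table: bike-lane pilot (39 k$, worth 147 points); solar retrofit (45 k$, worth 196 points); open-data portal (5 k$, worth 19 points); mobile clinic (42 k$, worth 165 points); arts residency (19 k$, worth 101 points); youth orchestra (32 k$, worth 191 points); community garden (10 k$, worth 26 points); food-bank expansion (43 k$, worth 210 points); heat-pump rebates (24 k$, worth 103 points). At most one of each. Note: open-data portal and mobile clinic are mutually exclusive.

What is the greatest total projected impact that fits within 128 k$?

Ranking by ratio (projected impact/k$): youth orchestra 5.97, arts residency 5.32, food-bank expansion 4.88, solar retrofit 4.36.
A density-first pass picks open-data portal + arts residency + youth orchestra + food-bank expansion + heat-pump rebates — 624 at 123 k$.
The 5 k$ tied up in open-data portal is better spent on community garden — total rises to 631 (128 k$).
No other feasible combination exceeds 631.

631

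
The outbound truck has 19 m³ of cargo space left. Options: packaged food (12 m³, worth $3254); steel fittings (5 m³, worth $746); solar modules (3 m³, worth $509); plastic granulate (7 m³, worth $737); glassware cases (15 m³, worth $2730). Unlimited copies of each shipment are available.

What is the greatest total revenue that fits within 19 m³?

Density check — packaged food 271.17, glassware cases 182.00, solar modules 169.67 are the best per m³.
Best packing: packaged food + 2×solar modules — 18 m³, 4272 total.
The spare 1 m³ is too small for any remaining shipment, and no exchange beats 4272.

4272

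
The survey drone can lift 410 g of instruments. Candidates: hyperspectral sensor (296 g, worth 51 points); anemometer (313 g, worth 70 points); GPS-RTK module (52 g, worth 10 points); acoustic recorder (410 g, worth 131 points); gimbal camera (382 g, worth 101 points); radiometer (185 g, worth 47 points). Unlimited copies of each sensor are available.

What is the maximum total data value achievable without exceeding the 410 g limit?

131

By data value per g: acoustic recorder 0.32, gimbal camera 0.26, radiometer 0.25, anemometer 0.22 lead.
Best packing: acoustic recorder — 410 g, 131 total.
That's the maximum — no swap from here does better than 131.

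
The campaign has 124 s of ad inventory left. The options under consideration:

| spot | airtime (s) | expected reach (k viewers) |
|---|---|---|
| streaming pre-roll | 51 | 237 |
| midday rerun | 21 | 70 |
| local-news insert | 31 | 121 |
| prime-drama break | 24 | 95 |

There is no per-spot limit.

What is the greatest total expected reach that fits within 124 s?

544

2×streaming pre-roll + midday rerun uses 123 of the 124 s and totals 544.
No other feasible combination exceeds 544.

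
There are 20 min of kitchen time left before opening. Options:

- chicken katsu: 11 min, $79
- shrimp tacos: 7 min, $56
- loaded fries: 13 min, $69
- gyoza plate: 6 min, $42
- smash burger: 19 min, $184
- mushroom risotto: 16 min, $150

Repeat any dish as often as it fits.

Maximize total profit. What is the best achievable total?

Smash burger uses 19 of the 20 min and totals 184.
Nothing else within 20 min beats 184.

184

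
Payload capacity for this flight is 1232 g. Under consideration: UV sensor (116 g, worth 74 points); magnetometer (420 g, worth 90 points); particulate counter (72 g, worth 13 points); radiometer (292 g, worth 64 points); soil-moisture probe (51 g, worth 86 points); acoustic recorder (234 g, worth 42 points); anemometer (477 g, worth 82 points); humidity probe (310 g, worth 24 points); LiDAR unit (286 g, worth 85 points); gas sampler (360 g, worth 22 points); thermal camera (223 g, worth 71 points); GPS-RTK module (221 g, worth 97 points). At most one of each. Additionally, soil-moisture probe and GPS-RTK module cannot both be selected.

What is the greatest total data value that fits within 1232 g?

Ranking by ratio (data value/g): soil-moisture probe 1.69, UV sensor 0.64, GPS-RTK module 0.44.
Best packing: UV sensor + radiometer + soil-moisture probe + acoustic recorder + LiDAR unit + thermal camera — 1202 g, 422 total.

422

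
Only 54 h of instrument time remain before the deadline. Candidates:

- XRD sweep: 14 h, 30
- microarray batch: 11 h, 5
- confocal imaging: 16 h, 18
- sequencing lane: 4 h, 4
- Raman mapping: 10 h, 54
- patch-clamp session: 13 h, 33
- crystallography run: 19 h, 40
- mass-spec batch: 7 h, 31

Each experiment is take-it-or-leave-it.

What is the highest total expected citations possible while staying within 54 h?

162

By expected citations per h: Raman mapping 5.40, mass-spec batch 4.43, patch-clamp session 2.54 lead.
Filling by ratio: XRD sweep + sequencing lane + Raman mapping + patch-clamp session + mass-spec batch for 152, with 6 h left unused.
Replace XRD sweep with crystallography run: the trade gains 10 net, giving 162 at 53 h.
The closest alternative, XRD sweep + sequencing lane + Raman mapping + crystallography run + mass-spec batch, reaches only 159.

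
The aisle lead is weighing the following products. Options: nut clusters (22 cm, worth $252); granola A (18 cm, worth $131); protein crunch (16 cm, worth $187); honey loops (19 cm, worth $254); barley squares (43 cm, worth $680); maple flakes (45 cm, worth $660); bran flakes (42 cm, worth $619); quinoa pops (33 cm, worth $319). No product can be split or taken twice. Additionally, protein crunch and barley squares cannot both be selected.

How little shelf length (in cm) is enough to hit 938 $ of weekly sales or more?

75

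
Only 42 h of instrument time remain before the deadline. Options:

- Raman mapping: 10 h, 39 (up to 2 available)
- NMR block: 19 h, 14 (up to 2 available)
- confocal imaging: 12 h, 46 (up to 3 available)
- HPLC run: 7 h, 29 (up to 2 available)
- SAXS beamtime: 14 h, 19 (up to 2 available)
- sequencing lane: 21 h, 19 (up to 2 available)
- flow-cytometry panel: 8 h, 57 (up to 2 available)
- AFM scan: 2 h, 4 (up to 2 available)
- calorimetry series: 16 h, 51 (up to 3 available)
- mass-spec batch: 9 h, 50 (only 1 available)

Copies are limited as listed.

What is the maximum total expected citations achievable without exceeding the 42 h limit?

232

By expected citations per h: flow-cytometry panel 7.12, mass-spec batch 5.56, HPLC run 4.14, Raman mapping 3.90 lead.
The ratio heuristic lands on 2×HPLC run + 2×flow-cytometry panel + AFM scan + mass-spec batch (226) but leaves 1 h idle.
Replace HPLC run and AFM scan with Raman mapping: the trade gains 6 net, giving 232 at 42 h.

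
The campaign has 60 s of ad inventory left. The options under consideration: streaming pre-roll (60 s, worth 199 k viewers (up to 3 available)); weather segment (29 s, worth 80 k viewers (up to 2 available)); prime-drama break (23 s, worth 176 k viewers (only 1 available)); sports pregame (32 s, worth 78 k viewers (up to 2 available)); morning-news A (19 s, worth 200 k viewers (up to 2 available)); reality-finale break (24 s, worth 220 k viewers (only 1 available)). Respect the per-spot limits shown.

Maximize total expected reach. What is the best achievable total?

420

The ratio heuristic lands on 2×morning-news A (400) but leaves 22 s idle.
Dropping morning-news A frees 19 s; slotting in reality-finale break (24 s) lifts the total to 420 at 43 s.
The spare 17 s is too small for any remaining spot, and no exchange beats 420.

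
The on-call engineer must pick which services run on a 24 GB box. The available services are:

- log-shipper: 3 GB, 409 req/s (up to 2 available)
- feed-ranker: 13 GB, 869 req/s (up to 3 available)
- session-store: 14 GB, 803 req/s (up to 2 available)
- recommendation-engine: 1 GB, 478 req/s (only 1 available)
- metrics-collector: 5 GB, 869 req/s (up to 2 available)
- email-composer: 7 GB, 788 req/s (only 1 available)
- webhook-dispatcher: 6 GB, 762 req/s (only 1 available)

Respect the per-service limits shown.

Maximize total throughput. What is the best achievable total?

Greedy by ratio would take 2×log-shipper + recommendation-engine + 2×metrics-collector + webhook-dispatcher: 23 GB used, total 3796.
Replace webhook-dispatcher with email-composer: the trade gains 26 net, giving 3822 at 24 GB.
No other feasible combination exceeds 3822.

3822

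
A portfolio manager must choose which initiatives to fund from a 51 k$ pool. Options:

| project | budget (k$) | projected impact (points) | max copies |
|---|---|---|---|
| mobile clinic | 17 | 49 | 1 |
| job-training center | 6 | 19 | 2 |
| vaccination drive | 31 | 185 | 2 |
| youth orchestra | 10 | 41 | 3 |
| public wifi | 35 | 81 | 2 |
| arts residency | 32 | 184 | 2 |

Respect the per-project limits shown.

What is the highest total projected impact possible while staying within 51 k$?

Taking vaccination drive + 2×youth orchestra: 51 k$ used, 267 in projected impact.
Nothing else within 51 k$ beats 267.

267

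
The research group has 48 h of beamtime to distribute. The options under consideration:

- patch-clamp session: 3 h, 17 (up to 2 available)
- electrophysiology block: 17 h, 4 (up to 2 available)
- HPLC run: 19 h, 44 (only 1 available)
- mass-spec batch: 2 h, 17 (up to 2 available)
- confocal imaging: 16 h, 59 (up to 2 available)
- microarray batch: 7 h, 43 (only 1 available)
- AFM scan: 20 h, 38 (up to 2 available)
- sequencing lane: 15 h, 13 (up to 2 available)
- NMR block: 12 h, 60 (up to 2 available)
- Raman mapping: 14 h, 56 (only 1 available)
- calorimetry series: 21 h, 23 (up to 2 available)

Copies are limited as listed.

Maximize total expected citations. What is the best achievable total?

244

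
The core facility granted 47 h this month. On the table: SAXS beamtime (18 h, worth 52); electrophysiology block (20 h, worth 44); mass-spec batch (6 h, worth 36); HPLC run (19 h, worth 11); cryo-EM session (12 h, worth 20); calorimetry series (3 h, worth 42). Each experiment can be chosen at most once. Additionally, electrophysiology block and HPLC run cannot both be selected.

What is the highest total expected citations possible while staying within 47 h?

Taking SAXS beamtime + electrophysiology block + mass-spec batch + calorimetry series: 47 h used, 174 in expected citations.
Next best is SAXS beamtime + mass-spec batch + cryo-EM session + calorimetry series at 150 (39 h) — short by 24.

174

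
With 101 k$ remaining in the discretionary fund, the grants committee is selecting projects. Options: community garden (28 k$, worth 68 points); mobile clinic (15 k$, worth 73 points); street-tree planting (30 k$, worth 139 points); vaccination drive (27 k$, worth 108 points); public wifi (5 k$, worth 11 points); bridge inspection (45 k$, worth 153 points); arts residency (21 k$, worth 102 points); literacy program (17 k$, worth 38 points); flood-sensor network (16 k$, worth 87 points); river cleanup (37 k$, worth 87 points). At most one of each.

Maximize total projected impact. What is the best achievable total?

A density-first pass picks mobile clinic + street-tree planting + arts residency + literacy program + flood-sensor network — 439 at 99 k$.
Dropping mobile clinic and literacy program frees 32 k$; slotting in vaccination drive + public wifi (32 k$) lifts the total to 447 at 99 k$.
Nothing else within 101 k$ beats 447.

447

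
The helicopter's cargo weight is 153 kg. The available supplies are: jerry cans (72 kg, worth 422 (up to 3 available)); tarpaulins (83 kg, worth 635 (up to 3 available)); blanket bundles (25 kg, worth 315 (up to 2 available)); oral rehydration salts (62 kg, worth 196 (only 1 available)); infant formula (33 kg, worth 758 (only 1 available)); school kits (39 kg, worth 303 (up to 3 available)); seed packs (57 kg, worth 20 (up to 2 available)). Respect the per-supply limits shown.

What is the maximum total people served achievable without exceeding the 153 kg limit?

1708

The ratio heuristic lands on 2×blanket bundles + infant formula + school kits (1691) but leaves 31 kg idle.
Replace blanket bundles and school kits with tarpaulins: the trade gains 17 net, giving 1708 at 141 kg.
That's the maximum — no swap from here does better than 1708.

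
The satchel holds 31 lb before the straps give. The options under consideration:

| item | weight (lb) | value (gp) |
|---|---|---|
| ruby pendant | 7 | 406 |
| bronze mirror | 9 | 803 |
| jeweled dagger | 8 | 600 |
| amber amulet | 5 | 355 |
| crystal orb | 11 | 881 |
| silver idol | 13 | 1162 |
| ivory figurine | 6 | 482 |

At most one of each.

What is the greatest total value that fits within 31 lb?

Filling by ratio: bronze mirror + silver idol + ivory figurine for 2447, with 3 lb left unused.
Dropping ivory figurine frees 6 lb; slotting in jeweled dagger (8 lb) lifts the total to 2565 at 30 lb.
Next best is crystal orb + silver idol + ivory figurine at 2525 (30 lb) — short by 40.

2565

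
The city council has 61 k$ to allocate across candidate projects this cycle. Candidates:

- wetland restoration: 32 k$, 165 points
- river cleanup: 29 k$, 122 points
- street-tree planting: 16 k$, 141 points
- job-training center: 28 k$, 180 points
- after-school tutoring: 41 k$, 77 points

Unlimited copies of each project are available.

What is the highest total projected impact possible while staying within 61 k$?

462

Filling by ratio: 3×street-tree planting for 423, with 13 k$ left unused.
Replace street-tree planting with job-training center: the trade gains 39 net, giving 462 at 60 k$.
Every other selection either busts 61 k$ or fails to beat 462.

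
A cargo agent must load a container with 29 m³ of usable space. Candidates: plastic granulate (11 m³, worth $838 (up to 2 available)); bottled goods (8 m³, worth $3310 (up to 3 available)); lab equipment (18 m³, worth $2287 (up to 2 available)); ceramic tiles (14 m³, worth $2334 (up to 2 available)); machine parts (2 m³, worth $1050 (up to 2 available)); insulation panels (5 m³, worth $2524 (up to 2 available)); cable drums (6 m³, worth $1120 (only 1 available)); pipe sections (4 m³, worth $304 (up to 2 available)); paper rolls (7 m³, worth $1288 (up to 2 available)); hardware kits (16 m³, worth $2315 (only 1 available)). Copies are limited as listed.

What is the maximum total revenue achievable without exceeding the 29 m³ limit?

Ranking by ratio (revenue/m³): machine parts 525.00, insulation panels 504.80, bottled goods 413.75, cable drums 186.67.
Taking the top-ratio shipments first gives bottled goods + 2×machine parts + 2×insulation panels + cable drums for 11578 (28 m³).
The 8 m³ tied up in machine parts and cable drums is better spent on bottled goods — total rises to 12718 (28 m³).
Nothing else within 29 m³ beats 12718.

12718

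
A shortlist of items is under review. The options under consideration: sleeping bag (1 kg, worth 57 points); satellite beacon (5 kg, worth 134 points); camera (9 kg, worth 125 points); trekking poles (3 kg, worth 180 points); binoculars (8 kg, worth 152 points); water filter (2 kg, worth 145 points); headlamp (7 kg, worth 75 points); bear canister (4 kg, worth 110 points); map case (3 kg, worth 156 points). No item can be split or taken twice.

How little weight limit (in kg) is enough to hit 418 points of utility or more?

Need the lightest bundle worth ≥ 418.
trekking poles + water filter + map case reaches 481 using 8 kg.
No combination under 8 kg hits 418.

8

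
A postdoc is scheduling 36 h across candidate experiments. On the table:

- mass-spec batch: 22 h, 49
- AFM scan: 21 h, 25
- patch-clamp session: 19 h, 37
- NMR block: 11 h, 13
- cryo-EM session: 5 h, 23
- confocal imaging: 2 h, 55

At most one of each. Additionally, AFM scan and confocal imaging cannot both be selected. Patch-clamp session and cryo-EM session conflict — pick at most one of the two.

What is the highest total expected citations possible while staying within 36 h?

Taking mass-spec batch + cryo-EM session + confocal imaging: 29 h used, 127 in expected citations.

127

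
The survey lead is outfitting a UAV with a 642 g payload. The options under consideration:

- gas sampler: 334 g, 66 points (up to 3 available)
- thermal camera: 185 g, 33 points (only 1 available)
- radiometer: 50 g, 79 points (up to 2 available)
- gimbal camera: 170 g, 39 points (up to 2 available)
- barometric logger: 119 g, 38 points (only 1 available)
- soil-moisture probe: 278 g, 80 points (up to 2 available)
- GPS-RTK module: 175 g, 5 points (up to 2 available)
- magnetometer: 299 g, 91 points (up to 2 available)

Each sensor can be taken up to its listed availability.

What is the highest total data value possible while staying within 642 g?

288

A density-first pass picks 2×radiometer + barometric logger + magnetometer — 287 at 518 g.
Replace barometric logger with gimbal camera: the trade gains 1 net, giving 288 at 569 g.
The spare 73 g is too small for any remaining sensor, and no exchange beats 288.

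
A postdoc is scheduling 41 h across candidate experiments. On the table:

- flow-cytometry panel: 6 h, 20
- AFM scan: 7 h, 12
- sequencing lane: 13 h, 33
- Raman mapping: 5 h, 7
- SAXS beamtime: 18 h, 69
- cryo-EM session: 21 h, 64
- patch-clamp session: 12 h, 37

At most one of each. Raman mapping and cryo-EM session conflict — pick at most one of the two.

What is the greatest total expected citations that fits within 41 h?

133

SAXS beamtime + cryo-EM session uses 39 of the 41 h and totals 133.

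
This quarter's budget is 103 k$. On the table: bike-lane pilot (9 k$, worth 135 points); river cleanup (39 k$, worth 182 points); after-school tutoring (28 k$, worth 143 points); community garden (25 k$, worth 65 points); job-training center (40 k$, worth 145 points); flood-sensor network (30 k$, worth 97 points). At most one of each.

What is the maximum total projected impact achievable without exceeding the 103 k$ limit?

525

Taking bike-lane pilot + river cleanup + after-school tutoring + community garden: 101 k$ used, 525 in projected impact.
The spare 2 k$ is too small for any remaining project, and no exchange beats 525.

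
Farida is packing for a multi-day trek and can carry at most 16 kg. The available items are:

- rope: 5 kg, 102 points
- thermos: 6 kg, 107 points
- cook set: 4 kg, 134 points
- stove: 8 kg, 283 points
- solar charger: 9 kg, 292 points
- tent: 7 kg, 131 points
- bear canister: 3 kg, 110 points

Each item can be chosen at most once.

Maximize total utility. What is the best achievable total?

536

By utility per kg: bear canister 36.67, stove 35.38, cook set 33.50, solar charger 32.44 lead.
Taking the top-ratio items first gives cook set + stove + bear canister for 527 (15 kg).
The 8 kg tied up in stove is better spent on solar charger — total rises to 536 (16 kg).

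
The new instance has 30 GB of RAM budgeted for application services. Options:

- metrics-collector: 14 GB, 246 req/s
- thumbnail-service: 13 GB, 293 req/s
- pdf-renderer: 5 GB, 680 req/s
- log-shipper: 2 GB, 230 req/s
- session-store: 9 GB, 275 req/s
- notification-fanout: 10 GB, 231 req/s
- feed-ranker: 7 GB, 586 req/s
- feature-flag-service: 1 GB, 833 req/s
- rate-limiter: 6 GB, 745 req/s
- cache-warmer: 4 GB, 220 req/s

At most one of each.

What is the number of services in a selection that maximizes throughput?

6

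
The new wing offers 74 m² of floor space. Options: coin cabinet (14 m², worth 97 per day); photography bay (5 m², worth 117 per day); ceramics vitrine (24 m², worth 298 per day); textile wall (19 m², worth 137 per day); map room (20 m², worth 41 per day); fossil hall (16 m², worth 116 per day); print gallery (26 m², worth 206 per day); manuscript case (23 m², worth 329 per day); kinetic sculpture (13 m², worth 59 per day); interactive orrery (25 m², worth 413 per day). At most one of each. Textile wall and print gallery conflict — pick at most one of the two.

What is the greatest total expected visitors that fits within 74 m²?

1040

A density-first pass picks photography bay + fossil hall + manuscript case + interactive orrery — 975 at 69 m².
Dropping photography bay and fossil hall frees 21 m²; slotting in ceramics vitrine (24 m²) lifts the total to 1040 at 72 m².
Next best is photography bay + textile wall + manuscript case + interactive orrery at 996 (72 m²) — short by 44.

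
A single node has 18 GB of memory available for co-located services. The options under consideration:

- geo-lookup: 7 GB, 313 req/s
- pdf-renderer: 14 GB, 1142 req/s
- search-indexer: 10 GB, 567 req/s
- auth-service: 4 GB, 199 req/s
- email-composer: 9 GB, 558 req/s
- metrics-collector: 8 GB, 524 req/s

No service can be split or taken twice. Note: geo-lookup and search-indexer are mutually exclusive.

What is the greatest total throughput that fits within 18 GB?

Pdf-renderer + auth-service uses 18 of the 18 GB and totals 1341.
Nothing else feasible within 18 GB beats 1341.

1341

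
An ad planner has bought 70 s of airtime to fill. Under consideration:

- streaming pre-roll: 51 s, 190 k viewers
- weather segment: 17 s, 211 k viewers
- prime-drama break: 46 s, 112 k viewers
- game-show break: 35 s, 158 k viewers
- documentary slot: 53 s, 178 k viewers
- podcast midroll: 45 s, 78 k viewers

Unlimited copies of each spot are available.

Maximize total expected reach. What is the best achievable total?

844

Density check — weather segment 12.41, game-show break 4.51, streaming pre-roll 3.73, documentary slot 3.36 are the best per s.
Taking 4×weather segment: 68 s used, 844 in expected reach.
No other feasible combination exceeds 844.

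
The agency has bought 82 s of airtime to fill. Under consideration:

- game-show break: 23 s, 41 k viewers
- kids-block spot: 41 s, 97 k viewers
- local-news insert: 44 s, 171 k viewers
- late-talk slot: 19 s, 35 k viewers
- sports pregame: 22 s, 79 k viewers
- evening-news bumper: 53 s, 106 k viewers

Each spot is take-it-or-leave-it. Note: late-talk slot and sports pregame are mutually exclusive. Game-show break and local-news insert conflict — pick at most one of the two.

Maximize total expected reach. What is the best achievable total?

250

The ratio ordering already packs tightly: local-news insert + sports pregame, 66 s, 250.
Runner-up local-news insert + late-talk slot tops out at 206.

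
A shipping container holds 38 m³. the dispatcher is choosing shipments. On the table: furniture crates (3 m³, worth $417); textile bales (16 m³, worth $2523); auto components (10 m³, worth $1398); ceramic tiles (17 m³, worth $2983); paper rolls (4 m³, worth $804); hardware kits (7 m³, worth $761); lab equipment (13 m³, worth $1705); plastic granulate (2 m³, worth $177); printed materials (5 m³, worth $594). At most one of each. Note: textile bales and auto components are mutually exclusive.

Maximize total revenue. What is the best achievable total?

6310

Density check — paper rolls 201.00, ceramic tiles 175.47, textile bales 157.69, auto components 139.80 are the best per m³.
Best packing: textile bales + ceramic tiles + paper rolls — 37 m³, 6310 total.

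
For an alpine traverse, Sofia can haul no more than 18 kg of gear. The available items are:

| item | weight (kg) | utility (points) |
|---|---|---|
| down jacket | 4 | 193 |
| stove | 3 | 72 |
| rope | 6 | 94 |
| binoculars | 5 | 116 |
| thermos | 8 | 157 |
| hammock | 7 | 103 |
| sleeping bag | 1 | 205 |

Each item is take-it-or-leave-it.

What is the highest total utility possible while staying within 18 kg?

671

By utility per kg: sleeping bag 205.00, down jacket 48.25, stove 24.00, binoculars 23.20 lead.
Greedy by ratio would take down jacket + stove + binoculars + sleeping bag: 13 kg used, total 586.
Replace stove with thermos: the trade gains 85 net, giving 671 at 18 kg.
Runner-up down jacket + stove + thermos + sleeping bag tops out at 627.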